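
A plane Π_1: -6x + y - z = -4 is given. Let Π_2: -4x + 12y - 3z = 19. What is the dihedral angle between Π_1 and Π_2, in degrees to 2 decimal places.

cos θ = |n₁·n₂| / (|n₁||n₂|) = |39| / (√38 · √169).
θ = arccos(0.48666) ≈ 60.88°.

60.88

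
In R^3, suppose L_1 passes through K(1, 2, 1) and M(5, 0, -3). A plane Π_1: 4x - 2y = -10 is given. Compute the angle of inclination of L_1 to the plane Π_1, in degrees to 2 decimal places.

A direction vector for L_1 is M − K = (4, -2, -4).
sin θ = |n·v| / (|n||v|) = |20| / (√20 · √36) = 0.74536.
θ ≈ 48.19°.

48.19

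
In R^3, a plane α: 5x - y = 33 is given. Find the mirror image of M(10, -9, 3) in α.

(0, -7, 3)

λ = (n·M − d)/|n|² = (59 − 33)/26 = 1.
Reflection = M − 2λn = (10, -9, 3) − 2·(5, -1, 0) = (0, -7, 3).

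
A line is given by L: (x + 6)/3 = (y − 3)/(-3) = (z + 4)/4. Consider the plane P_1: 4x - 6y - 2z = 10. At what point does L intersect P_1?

L has direction (3, -3, 4) through (-6, 3, -4).
Substitute r = (-6, 3, -4) + t(3, -3, 4) into the plane: -34 + 22t = 10, so t = 2.
Intersection: (-6, 3, -4) + 2·(3, -3, 4) = (0, -3, 4).

(0, -3, 4)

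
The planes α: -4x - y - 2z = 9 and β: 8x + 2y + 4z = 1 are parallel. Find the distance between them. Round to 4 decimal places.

Rescale β by 1/(-2): -4x - y - 2z = -1/2. Then distance = |9 − (-1/2)| / √21 ≈ 2.0731.

2.0731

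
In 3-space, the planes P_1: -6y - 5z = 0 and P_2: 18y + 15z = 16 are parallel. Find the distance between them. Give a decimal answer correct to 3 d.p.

0.683

Rescale P_2 by 1/(-3): -6y - 5z = -16/3. Then distance = |0 − (-16/3)| / √61 ≈ 0.683.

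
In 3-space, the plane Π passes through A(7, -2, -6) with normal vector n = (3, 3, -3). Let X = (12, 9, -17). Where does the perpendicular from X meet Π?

(3, 0, -8)

Π: n·r = n·A gives 3x + 3y - 3z = 33.
Foot = X − λn with λ = (n·X − d)/|n|² = (114 − 33)/27 = 3.
Foot = (12, 9, -17) − 3·(3, 3, -3) = (3, 0, -8).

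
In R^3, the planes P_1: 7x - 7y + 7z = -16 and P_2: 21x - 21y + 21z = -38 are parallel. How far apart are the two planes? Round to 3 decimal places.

Rescale P_2 by 1/3: 7x - 7y + 7z = -38/3. Then distance = |-16 − (-38/3)| / √147 ≈ 0.275.

0.275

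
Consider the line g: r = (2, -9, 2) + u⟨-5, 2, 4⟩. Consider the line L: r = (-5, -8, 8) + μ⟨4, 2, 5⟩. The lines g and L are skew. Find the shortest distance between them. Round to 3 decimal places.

Common perpendicular direction n = (-5, 2, 4) × (4, 2, 5) = (2, 41, -18).
With w = (-5, -8, 8) − (2, -9, 2) = (-7, 1, 6), w · n = -81.
Distance = |w · n| / |n| = |-81| / √2009 ≈ 1.807.

1.807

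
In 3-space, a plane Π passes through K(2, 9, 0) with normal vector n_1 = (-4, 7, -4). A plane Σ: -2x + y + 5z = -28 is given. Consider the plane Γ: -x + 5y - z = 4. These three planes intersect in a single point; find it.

(-10, -3, -9)

Π: n_1·r = n_1·K gives -4x + 7y - 4z = 55.
Solving the 3×3 linear system -4x + 7y - 4z = 55, -2x + y + 5z = -28, -x + 5y - z = 4 (e.g. by elimination or Cramer's rule, determinant = 91) gives (-10, -3, -9).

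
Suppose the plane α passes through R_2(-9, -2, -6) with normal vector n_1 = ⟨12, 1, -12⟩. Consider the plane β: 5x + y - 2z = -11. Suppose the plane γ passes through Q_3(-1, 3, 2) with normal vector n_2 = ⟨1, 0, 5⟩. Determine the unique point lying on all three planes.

(-1, -2, 2)

α: n_1·r = n_1·R_2 gives 12x + y - 12z = -38.
γ: n_2·r = n_2·Q_3 gives x + 5z = 9.
Solving the 3×3 linear system 12x + y - 12z = -38, 5x + y - 2z = -11, x + 5z = 9 (e.g. by elimination or Cramer's rule, determinant = 45) gives (-1, -2, 2).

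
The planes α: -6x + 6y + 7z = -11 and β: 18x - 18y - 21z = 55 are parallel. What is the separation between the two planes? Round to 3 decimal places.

0.667

Rescale β by 1/(-3): -6x + 6y + 7z = -55/3. Then distance = |-11 − (-55/3)| / √121 ≈ 0.667.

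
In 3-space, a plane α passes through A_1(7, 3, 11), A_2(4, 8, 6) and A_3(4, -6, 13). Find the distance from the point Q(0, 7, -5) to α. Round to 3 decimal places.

5.857

A_1A_2 = (-3, 5, -5), A_1A_3 = (-3, -9, 2); a normal to α is A_1A_2 × A_1A_3 = (-35, 21, 42).
Using A_1: α has equation -35x + 21y + 42z = 280.
n·Q − d = (-35)·(0) + (21)·(7) + (42)·(-5) − 280 = -343; |n| = √3430.
Distance = |-343| / √3430 = 343/√3430 ≈ 5.857.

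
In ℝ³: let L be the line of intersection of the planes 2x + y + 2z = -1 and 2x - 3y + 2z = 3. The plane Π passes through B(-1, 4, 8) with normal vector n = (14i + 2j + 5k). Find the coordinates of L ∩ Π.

Direction of L: (2, 1, 2) × (2, -3, 2) = (8, 0, -8).
A point on L: solving the two plane equations with x = -11 gives (-11, -1, 11).
Π: n·r = n·B gives 14x + 2y + 5z = 34.
Substitute r = (-11, -1, 11) + t(8, 0, -8) into the plane: -101 + 72t = 34, so t = 15/8.
Intersection: (-11, -1, 11) + (15/8)·(8, 0, -8) = (4, -1, -4).

(4, -1, -4)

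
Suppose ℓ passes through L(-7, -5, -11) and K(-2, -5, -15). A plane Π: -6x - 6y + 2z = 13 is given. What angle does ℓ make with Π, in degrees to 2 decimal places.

42.90

A direction vector for ℓ is K − L = (5, 0, -4).
sin θ = |n·v| / (|n||v|) = |-38| / (√76 · √41) = 0.68075.
θ ≈ 42.90°.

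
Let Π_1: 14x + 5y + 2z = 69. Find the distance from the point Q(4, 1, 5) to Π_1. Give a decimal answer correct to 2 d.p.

0.13

n·Q − d = (14)·(4) + (5)·(1) + (2)·(5) − 69 = 2; |n| = √225.
Distance = |2| / √225 = 2/√225 ≈ 0.13.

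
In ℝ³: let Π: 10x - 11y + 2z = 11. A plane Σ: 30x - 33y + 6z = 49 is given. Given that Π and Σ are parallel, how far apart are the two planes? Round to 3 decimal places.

Rescale Σ by 1/3: 10x - 11y + 2z = 49/3. Then distance = |11 − (49/3)| / √225 ≈ 0.356.

0.356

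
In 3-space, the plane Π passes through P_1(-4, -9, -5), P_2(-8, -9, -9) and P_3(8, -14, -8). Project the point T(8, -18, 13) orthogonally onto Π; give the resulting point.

(11, -9, 10)

P_1P_2 = (-4, 0, -4), P_1P_3 = (12, -5, -3); a normal to Π is P_1P_2 × P_1P_3 = (-20, -60, 20).
Using P_1: Π has equation -20x - 60y + 20z = 520.
Foot = T − λn with λ = (n·T − d)/|n|² = (1180 − 520)/4400 = 3/20.
Foot = (8, -18, 13) − (3/20)·(-20, -60, 20) = (11, -9, 10).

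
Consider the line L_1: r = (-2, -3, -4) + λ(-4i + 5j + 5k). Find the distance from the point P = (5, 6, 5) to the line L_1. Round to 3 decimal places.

Taking (-2, -3, -4) on L_1 with direction v = (-4, 5, 5): w = P − (-2, -3, -4) = (7, 9, 9), and w × v = (0, -71, 71).
Distance = |w × v| / |v| = √10082 / √66 ≈ 12.360.

12.360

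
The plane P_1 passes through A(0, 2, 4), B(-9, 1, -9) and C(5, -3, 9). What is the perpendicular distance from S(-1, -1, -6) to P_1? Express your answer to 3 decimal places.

4.189

AB = (-9, -1, -13), AC = (5, -5, 5); a normal to P_1 is AB × AC = (-70, -20, 50).
Using A: P_1 has equation -70x - 20y + 50z = 160.
n·S − d = (-70)·(-1) + (-20)·(-1) + (50)·(-6) − 160 = -370; |n| = √7800.
Distance = |-370| / √7800 = 370/√7800 ≈ 4.189.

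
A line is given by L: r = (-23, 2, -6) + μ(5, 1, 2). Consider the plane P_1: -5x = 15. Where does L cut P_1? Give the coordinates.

Substitute r = (-23, 2, -6) + t(5, 1, 2) into the plane: 115 + (-25)t = 15, so t = 4.
Intersection: (-23, 2, -6) + 4·(5, 1, 2) = (-3, 6, 2).

(-3, 6, 2)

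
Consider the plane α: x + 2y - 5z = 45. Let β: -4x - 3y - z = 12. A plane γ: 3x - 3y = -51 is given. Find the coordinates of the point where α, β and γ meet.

(-8, 9, -7)

Solving the 3×3 linear system x + 2y - 5z = 45, -4x - 3y - z = 12, 3x - 3y = -51 (e.g. by elimination or Cramer's rule, determinant = -114) gives (-8, 9, -7).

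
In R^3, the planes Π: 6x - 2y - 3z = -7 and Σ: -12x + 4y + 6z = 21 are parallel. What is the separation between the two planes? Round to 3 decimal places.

Rescale Σ by 1/(-2): 6x - 2y - 3z = -21/2. Then distance = |-7 − (-21/2)| / √49 ≈ 0.500.

0.500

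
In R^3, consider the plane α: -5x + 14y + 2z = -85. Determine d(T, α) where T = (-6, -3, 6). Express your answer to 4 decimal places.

5.6667

n·T − d = (-5)·(-6) + (14)·(-3) + (2)·(6) − (-85) = 85; |n| = √225.
Distance = |85| / √225 = 85/√225 ≈ 5.6667.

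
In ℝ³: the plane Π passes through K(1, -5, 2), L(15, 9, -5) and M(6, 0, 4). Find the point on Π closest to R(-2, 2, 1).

(3, -3, 1)

KL = (14, 14, -7), KM = (5, 5, 2); a normal to Π is KL × KM = (63, -63, 0).
Using K: Π has equation 63x - 63y = 378.
Foot = R − λn with λ = (n·R − d)/|n|² = (-252 − 378)/7938 = -5/63.
Foot = (-2, 2, 1) − (-5/63)·(63, -63, 0) = (3, -3, 1).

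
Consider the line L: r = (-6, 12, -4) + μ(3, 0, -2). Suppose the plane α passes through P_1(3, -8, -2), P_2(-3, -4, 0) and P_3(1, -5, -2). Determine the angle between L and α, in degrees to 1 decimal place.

2.6

P_1P_2 = (-6, 4, 2), P_1P_3 = (-2, 3, 0); a normal to α is P_1P_2 × P_1P_3 = (-6, -4, -10).
Using P_1: α has equation -6x - 4y - 10z = 34.
sin θ = |n·v| / (|n||v|) = |2| / (√152 · √13) = 0.04499.
θ ≈ 2.6°.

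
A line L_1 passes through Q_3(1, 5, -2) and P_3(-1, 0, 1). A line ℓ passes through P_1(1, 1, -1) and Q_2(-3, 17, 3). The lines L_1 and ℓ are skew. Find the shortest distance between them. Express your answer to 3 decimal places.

A direction vector for L_1 is P_3 − Q_3 = (-2, -5, 3).
A direction vector for ℓ is Q_2 − P_1 = (-4, 16, 4).
Common perpendicular direction n = (-2, -5, 3) × (-4, 16, 4) = (-68, -4, -52).
With w = (1, 1, -1) − (1, 5, -2) = (0, -4, 1), w · n = -36.
Distance = |w · n| / |n| = |-36| / √7344 ≈ 0.420.

0.420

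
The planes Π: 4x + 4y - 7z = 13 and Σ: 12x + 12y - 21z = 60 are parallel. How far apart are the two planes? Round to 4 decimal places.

Rescale Σ by 1/3: 4x + 4y - 7z = 20. Then distance = |13 − 20| / √81 ≈ 0.7778.

0.7778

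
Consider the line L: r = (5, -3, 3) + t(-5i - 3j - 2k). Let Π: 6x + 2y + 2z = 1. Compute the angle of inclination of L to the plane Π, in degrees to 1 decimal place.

78.0

sin θ = |n·v| / (|n||v|) = |-40| / (√44 · √38) = 0.97823.
θ ≈ 78.0°.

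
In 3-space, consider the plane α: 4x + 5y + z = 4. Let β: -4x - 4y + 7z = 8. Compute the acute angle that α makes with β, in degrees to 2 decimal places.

60.19

cos θ = |n₁·n₂| / (|n₁||n₂|) = |-29| / (√42 · √81).
θ = arccos(0.49720) ≈ 60.19°.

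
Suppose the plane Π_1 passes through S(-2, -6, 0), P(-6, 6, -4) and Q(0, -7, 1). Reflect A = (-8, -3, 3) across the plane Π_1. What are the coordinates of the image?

(-4, -5, -7)

SP = (-4, 12, -4), SQ = (2, -1, 1); a normal to Π_1 is SP × SQ = (8, -4, -20).
Using S: Π_1 has equation 8x - 4y - 20z = 8.
λ = (n·A − d)/|n|² = (-112 − 8)/480 = -1/4.
Reflection = A − 2λn = (-8, -3, 3) − (-1/2)·(8, -4, -20) = (-4, -5, -7).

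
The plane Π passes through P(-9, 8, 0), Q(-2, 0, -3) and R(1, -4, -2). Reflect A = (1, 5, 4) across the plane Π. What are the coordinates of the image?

PQ = (7, -8, -3), PR = (10, -12, -2); a normal to Π is PQ × PR = (-20, -16, -4).
Using P: Π has equation -20x - 16y - 4z = 52.
λ = (n·A − d)/|n|² = (-116 − 52)/672 = -1/4.
Reflection = A − 2λn = (1, 5, 4) − (-1/2)·(-20, -16, -4) = (-9, -3, 2).

(-9, -3, 2)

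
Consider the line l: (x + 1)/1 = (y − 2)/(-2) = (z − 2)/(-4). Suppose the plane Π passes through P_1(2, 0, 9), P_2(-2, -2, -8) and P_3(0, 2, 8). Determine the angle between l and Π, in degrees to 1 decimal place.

6.2

l has direction (1, -2, -4) through (-1, 2, 2).
P_1P_2 = (-4, -2, -17), P_1P_3 = (-2, 2, -1); a normal to Π is P_1P_2 × P_1P_3 = (36, 30, -12).
Using P_1: Π has equation 36x + 30y - 12z = -36.
sin θ = |n·v| / (|n||v|) = |24| / (√2340 · √21) = 0.10827.
θ ≈ 6.2°.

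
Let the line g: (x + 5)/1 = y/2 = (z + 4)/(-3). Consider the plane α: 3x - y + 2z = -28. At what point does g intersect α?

g has direction (1, 2, -3) through (-5, 0, -4).
Substitute r = (-5, 0, -4) + t(1, 2, -3) into the plane: -23 + (-5)t = -28, so t = 1.
Intersection: (-5, 0, -4) + 1·(1, 2, -3) = (-4, 2, -7).

(-4, 2, -7)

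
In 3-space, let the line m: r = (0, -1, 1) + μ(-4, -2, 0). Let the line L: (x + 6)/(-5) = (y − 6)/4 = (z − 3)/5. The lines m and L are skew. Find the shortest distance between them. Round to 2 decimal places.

4.32

L has direction (-5, 4, 5) through (-6, 6, 3).
Common perpendicular direction n = (-4, -2, 0) × (-5, 4, 5) = (-10, 20, -26).
With w = (-6, 6, 3) − (0, -1, 1) = (-6, 7, 2), w · n = 148.
Distance = |w · n| / |n| = |148| / √1176 ≈ 4.32.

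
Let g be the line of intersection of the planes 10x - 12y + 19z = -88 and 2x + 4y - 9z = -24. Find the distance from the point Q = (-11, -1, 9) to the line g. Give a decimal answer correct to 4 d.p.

8.2606

Direction of g: (10, -12, 19) × (2, 4, -9) = (32, 128, 64).
A point on g: solving the two plane equations with x = -8 gives (-8, 7, 4).
Taking (-8, 7, 4) on g with direction v = (32, 128, 64): w = Q − (-8, 7, 4) = (-3, -8, 5), and w × v = (-1152, 352, -128).
Distance = |w × v| / |v| = √1467392 / √21504 ≈ 8.2606.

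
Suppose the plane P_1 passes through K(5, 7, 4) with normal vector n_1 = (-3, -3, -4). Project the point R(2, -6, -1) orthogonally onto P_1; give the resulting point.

P_1: n_1·r = n_1·K gives -3x - 3y - 4z = -52.
Foot = R − λn with λ = (n·R − d)/|n|² = (16 − (-52))/34 = 2.
Foot = (2, -6, -1) − 2·(-3, -3, -4) = (8, 0, 7).

(8, 0, 7)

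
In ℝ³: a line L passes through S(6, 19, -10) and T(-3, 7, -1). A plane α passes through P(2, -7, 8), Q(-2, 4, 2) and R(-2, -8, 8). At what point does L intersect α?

A direction vector for L is T − S = (-9, -12, 9).
PQ = (-4, 11, -6), PR = (-4, -1, 0); a normal to α is PQ × PR = (-6, 24, 48).
Using P: α has equation -6x + 24y + 48z = 204.
Substitute r = (6, 19, -10) + t(-9, -12, 9) into the plane: -60 + 198t = 204, so t = 4/3.
Intersection: (6, 19, -10) + (4/3)·(-9, -12, 9) = (-6, 3, 2).

(-6, 3, 2)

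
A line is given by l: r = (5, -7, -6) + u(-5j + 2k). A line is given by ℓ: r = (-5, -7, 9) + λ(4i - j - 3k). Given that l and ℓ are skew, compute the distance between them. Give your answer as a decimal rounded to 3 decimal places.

4.737

Common perpendicular direction n = (0, -5, 2) × (4, -1, -3) = (17, 8, 20).
With w = (-5, -7, 9) − (5, -7, -6) = (-10, 0, 15), w · n = 130.
Distance = |w · n| / |n| = |130| / √753 ≈ 4.737.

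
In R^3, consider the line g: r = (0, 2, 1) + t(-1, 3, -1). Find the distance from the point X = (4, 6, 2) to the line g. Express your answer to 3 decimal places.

Taking (0, 2, 1) on g with direction v = (-1, 3, -1): w = X − (0, 2, 1) = (4, 4, 1), and w × v = (-7, 3, 16).
Distance = |w × v| / |v| = √314 / √11 ≈ 5.343.

5.343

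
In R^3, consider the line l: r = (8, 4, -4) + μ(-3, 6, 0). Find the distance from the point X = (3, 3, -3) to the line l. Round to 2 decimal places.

Taking (8, 4, -4) on l with direction v = (-3, 6, 0): w = X − (8, 4, -4) = (-5, -1, 1), and w × v = (-6, -3, -33).
Distance = |w × v| / |v| = √1134 / √45 ≈ 5.02.

5.02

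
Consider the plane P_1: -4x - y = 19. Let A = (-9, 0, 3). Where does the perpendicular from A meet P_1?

(-5, 1, 3)

Foot = A − λn with λ = (n·A − d)/|n|² = (36 − 19)/17 = 1.
Foot = (-9, 0, 3) − 1·(-4, -1, 0) = (-5, 1, 3).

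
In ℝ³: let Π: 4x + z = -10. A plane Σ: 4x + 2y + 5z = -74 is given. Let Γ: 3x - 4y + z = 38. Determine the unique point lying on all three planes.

(0, -12, -10)

Solving the 3×3 linear system 4x + z = -10, 4x + 2y + 5z = -74, 3x - 4y + z = 38 (e.g. by elimination or Cramer's rule, determinant = 66) gives (0, -12, -10).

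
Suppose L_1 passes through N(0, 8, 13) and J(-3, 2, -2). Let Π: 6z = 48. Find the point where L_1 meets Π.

(-1, 6, 8)

A direction vector for L_1 is J − N = (-3, -6, -15).
Substitute r = (0, 8, 13) + t(-3, -6, -15) into the plane: 78 + (-90)t = 48, so t = 1/3.
Intersection: (0, 8, 13) + (1/3)·(-3, -6, -15) = (-1, 6, 8).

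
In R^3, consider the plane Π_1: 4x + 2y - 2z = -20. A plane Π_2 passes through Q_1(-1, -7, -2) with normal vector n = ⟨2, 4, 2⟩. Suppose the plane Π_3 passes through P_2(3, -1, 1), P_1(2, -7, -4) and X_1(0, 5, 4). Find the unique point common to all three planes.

(-6, -3, -5)

Π_2: n·r = n·Q_1 gives 2x + 4y + 2z = -34.
P_2P_1 = (-1, -6, -5), P_2X_1 = (-3, 6, 3); a normal to Π_3 is P_2P_1 × P_2X_1 = (12, 18, -24).
Using P_2: Π_3 has equation 12x + 18y - 24z = -6.
Solving the 3×3 linear system 4x + 2y - 2z = -20, 2x + 4y + 2z = -34, 12x + 18y - 24z = -6 (e.g. by elimination or Cramer's rule, determinant = -360) gives (-6, -3, -5).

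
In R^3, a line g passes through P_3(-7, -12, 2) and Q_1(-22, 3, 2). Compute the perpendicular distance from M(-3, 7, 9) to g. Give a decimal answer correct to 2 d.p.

A direction vector for g is Q_1 − P_3 = (-15, 15, 0).
Taking (-7, -12, 2) on g with direction v = (-15, 15, 0): w = M − (-7, -12, 2) = (4, 19, 7), and w × v = (-105, -105, 345).
Distance = |w × v| / |v| = √141075 / √450 ≈ 17.71.

17.71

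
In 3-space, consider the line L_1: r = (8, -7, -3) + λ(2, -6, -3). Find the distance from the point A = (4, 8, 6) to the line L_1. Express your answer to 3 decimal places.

1.767

Taking (8, -7, -3) on L_1 with direction v = (2, -6, -3): w = A − (8, -7, -3) = (-4, 15, 9), and w × v = (9, 6, -6).
Distance = |w × v| / |v| = √153 / √49 ≈ 1.767.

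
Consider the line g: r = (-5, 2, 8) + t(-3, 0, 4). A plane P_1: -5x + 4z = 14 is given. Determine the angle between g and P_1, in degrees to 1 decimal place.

75.5

sin θ = |n·v| / (|n||v|) = |31| / (√41 · √25) = 0.96828.
θ ≈ 75.5°.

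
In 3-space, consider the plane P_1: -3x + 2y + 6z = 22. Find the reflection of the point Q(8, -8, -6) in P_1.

λ = (n·Q − d)/|n|² = (-76 − 22)/49 = -2.
Reflection = Q − 2λn = (8, -8, -6) − (-4)·(-3, 2, 6) = (-4, 0, 18).

(-4, 0, 18)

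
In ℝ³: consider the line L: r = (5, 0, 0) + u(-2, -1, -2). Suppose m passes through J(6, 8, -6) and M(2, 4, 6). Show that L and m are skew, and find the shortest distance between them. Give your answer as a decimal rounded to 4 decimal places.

5.5867

A direction vector for m is M − J = (-4, -4, 12).
Common perpendicular direction n = (-2, -1, -2) × (-4, -4, 12) = (-20, 32, 4).
With w = (6, 8, -6) − (5, 0, 0) = (1, 8, -6), w · n = 212.
Since n ≠ 0 the lines are not parallel, and w · n = 212 ≠ 0 so they do not intersect; hence they are skew.
Distance = |w · n| / |n| = |212| / √1440 ≈ 5.5867.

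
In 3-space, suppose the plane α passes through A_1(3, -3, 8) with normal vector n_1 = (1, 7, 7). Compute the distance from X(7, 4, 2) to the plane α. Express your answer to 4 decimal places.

1.1055

α: n_1·r = n_1·A_1 gives x + 7y + 7z = 38.
n·X − d = (1)·(7) + (7)·(4) + (7)·(2) − 38 = 11; |n| = √99.
Distance = |11| / √99 = 11/√99 ≈ 1.1055.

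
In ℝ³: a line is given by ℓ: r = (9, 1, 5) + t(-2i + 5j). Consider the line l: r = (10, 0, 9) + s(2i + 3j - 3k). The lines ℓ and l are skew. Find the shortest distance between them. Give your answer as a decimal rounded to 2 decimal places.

Common perpendicular direction n = (-2, 5, 0) × (2, 3, -3) = (-15, -6, -16).
With w = (10, 0, 9) − (9, 1, 5) = (1, -1, 4), w · n = -73.
Distance = |w · n| / |n| = |-73| / √517 ≈ 3.21.

3.21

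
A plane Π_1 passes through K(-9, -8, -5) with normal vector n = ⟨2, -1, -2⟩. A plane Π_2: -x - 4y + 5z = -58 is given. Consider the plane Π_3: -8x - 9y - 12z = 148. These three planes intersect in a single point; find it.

Π_1: n·r = n·K gives 2x - y - 2z = 0.
Solving the 3×3 linear system 2x - y - 2z = 0, -x - 4y + 5z = -58, -8x - 9y - 12z = 148 (e.g. by elimination or Cramer's rule, determinant = 284) gives (-8, 4, -10).

(-8, 4, -10)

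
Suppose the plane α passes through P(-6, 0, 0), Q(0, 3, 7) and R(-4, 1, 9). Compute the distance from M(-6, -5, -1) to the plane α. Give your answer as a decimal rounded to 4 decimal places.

4.4721

PQ = (6, 3, 7), PR = (2, 1, 9); a normal to α is PQ × PR = (20, -40, 0).
Using P: α has equation 20x - 40y = -120.
n·M − d = (20)·(-6) + (-40)·(-5) + (0)·(-1) − (-120) = 200; |n| = √2000.
Distance = |200| / √2000 = 200/√2000 ≈ 4.4721.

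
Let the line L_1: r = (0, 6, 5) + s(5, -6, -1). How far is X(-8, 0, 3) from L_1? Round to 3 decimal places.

Taking (0, 6, 5) on L_1 with direction v = (5, -6, -1): w = X − (0, 6, 5) = (-8, -6, -2), and w × v = (-6, -18, 78).
Distance = |w × v| / |v| = √6444 / √62 ≈ 10.195.

10.195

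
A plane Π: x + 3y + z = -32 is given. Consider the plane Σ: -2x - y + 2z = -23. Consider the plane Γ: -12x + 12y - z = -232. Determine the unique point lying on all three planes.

(9, -11, -8)

Solving the 3×3 linear system x + 3y + z = -32, -2x - y + 2z = -23, -12x + 12y - z = -232 (e.g. by elimination or Cramer's rule, determinant = -137) gives (9, -11, -8).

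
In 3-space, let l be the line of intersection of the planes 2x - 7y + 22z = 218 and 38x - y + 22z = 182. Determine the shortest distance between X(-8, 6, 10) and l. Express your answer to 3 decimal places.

Direction of l: (2, -7, 22) × (38, -1, 22) = (-132, 792, 264).
A point on l: solving the two plane equations with x = 0 gives (0, -6, 8).
Taking (0, -6, 8) on l with direction v = (-132, 792, 264): w = X − (0, -6, 8) = (-8, 12, 2), and w × v = (1584, 1848, -4752).
Distance = |w × v| / |v| = √28505664 / √714384 ≈ 6.317.

6.317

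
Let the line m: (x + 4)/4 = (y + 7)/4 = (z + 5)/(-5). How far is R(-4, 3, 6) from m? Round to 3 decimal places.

14.733

m has direction (4, 4, -5) through (-4, -7, -5).
Taking (-4, -7, -5) on m with direction v = (4, 4, -5): w = R − (-4, -7, -5) = (0, 10, 11), and w × v = (-94, 44, -40).
Distance = |w × v| / |v| = √12372 / √57 ≈ 14.733.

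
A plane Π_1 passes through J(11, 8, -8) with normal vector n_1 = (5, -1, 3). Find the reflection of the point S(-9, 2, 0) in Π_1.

Π_1: n_1·r = n_1·J gives 5x - y + 3z = 23.
λ = (n·S − d)/|n|² = (-47 − 23)/35 = -2.
Reflection = S − 2λn = (-9, 2, 0) − (-4)·(5, -1, 3) = (11, -2, 12).

(11, -2, 12)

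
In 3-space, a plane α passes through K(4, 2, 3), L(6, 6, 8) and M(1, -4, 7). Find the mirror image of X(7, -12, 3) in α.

KL = (2, 4, 5), KM = (-3, -6, 4); a normal to α is KL × KM = (46, -23, 0).
Using K: α has equation 46x - 23y = 138.
λ = (n·X − d)/|n|² = (598 − 138)/2645 = 4/23.
Reflection = X − 2λn = (7, -12, 3) − (8/23)·(46, -23, 0) = (-9, -4, 3).

(-9, -4, 3)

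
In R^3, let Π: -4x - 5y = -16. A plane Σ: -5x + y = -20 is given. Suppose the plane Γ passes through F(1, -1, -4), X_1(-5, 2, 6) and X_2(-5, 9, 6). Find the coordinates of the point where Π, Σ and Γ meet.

FX_1 = (-6, 3, 10), FX_2 = (-6, 10, 10); a normal to Γ is FX_1 × FX_2 = (-70, 0, -42).
Using F: Γ has equation -70x - 42z = 98.
Solving the 3×3 linear system -4x - 5y = -16, -5x + y = -20, -70x - 42z = 98 (e.g. by elimination or Cramer's rule, determinant = 1218) gives (4, 0, -9).

(4, 0, -9)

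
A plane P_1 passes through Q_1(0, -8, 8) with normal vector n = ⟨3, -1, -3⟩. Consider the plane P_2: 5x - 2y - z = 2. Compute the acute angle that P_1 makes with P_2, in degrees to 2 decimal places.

P_1: n·r = n·Q_1 gives 3x - y - 3z = -16.
cos θ = |n₁·n₂| / (|n₁||n₂|) = |20| / (√19 · √30).
θ = arccos(0.83771) ≈ 33.10°.

33.10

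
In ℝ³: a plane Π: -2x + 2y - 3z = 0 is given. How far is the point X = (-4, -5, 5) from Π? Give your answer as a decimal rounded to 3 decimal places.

4.123

n·X − d = (-2)·(-4) + (2)·(-5) + (-3)·(5) − 0 = -17; |n| = √17.
Distance = |-17| / √17 = 17/√17 ≈ 4.123.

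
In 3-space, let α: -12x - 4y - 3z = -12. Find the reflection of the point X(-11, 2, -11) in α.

λ = (n·X − d)/|n|² = (157 − (-12))/169 = 1.
Reflection = X − 2λn = (-11, 2, -11) − 2·(-12, -4, -3) = (13, 10, -5).

(13, 10, -5)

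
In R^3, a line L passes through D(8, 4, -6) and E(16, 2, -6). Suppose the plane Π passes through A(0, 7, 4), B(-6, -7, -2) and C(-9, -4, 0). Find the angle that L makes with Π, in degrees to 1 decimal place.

A direction vector for L is E − D = (8, -2, 0).
AB = (-6, -14, -6), AC = (-9, -11, -4); a normal to Π is AB × AC = (-10, 30, -60).
Using A: Π has equation -10x + 30y - 60z = -30.
sin θ = |n·v| / (|n||v|) = |-140| / (√4600 · √68) = 0.25032.
θ ≈ 14.5°.

14.5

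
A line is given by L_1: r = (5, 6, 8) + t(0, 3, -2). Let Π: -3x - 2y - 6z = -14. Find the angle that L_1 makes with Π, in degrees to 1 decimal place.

13.8

sin θ = |n·v| / (|n||v|) = |6| / (√49 · √13) = 0.23773.
θ ≈ 13.8°.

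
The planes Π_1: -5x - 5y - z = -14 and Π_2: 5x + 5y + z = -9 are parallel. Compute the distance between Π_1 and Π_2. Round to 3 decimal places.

3.221

Rescale Π_2 by 1/(-1): -5x - 5y - z = 9. Then distance = |-14 − 9| / √51 ≈ 3.221.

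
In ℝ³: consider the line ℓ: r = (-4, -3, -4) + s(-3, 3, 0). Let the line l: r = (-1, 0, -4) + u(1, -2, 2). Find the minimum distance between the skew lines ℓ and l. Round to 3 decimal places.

Common perpendicular direction n = (-3, 3, 0) × (1, -2, 2) = (6, 6, 3).
With w = (-1, 0, -4) − (-4, -3, -4) = (3, 3, 0), w · n = 36.
Distance = |w · n| / |n| = |36| / √81 ≈ 4.000.

4.000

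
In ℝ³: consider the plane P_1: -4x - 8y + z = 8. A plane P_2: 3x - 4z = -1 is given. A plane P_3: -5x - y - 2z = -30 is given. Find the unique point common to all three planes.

Solving the 3×3 linear system -4x - 8y + z = 8, 3x - 4z = -1, -5x - y - 2z = -30 (e.g. by elimination or Cramer's rule, determinant = -195) gives (5, -3, 4).

(5, -3, 4)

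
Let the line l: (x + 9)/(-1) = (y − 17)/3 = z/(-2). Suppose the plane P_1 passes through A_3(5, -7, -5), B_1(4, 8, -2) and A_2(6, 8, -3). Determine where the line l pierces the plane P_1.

l has direction (-1, 3, -2) through (-9, 17, 0).
A_3B_1 = (-1, 15, 3), A_3A_2 = (1, 15, 2); a normal to P_1 is A_3B_1 × A_3A_2 = (-15, 5, -30).
Using A_3: P_1 has equation -15x + 5y - 30z = 40.
Substitute r = (-9, 17, 0) + t(-1, 3, -2) into the plane: 220 + 90t = 40, so t = -2.
Intersection: (-9, 17, 0) + (-2)·(-1, 3, -2) = (-7, 11, 4).

(-7, 11, 4)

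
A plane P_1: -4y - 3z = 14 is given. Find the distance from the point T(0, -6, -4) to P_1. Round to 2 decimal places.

n·T − d = (0)·(0) + (-4)·(-6) + (-3)·(-4) − 14 = 22; |n| = √25.
Distance = |22| / √25 = 22/√25 ≈ 4.40.

4.40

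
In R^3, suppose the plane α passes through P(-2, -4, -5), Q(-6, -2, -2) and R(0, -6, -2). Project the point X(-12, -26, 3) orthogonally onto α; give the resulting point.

PQ = (-4, 2, 3), PR = (2, -2, 3); a normal to α is PQ × PR = (12, 18, 4).
Using P: α has equation 12x + 18y + 4z = -116.
Foot = X − λn with λ = (n·X − d)/|n|² = (-600 − (-116))/484 = -1.
Foot = (-12, -26, 3) − (-1)·(12, 18, 4) = (0, -8, 7).

(0, -8, 7)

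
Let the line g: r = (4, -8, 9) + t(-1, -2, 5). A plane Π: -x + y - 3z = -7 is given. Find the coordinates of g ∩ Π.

(6, -4, -1)

Substitute r = (4, -8, 9) + t(-1, -2, 5) into the plane: -39 + (-16)t = -7, so t = -2.
Intersection: (4, -8, 9) + (-2)·(-1, -2, 5) = (6, -4, -1).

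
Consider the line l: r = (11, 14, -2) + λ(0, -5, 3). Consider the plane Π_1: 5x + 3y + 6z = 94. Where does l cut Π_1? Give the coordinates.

(11, -1, 7)

Substitute r = (11, 14, -2) + t(0, -5, 3) into the plane: 85 + 3t = 94, so t = 3.
Intersection: (11, 14, -2) + 3·(0, -5, 3) = (11, -1, 7).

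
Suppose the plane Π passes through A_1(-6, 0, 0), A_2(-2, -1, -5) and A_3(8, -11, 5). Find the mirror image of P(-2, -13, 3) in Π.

(6, -1, 7)

A_1A_2 = (4, -1, -5), A_1A_3 = (14, -11, 5); a normal to Π is A_1A_2 × A_1A_3 = (-60, -90, -30).
Using A_1: Π has equation -60x - 90y - 30z = 360.
λ = (n·P − d)/|n|² = (1200 − 360)/12600 = 1/15.
Reflection = P − 2λn = (-2, -13, 3) − (2/15)·(-60, -90, -30) = (6, -1, 7).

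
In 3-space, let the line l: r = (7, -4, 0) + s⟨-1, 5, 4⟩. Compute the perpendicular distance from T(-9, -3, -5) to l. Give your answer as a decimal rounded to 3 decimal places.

Taking (7, -4, 0) on l with direction v = (-1, 5, 4): w = T − (7, -4, 0) = (-16, 1, -5), and w × v = (29, 69, -79).
Distance = |w × v| / |v| = √11843 / √42 ≈ 16.792.

16.792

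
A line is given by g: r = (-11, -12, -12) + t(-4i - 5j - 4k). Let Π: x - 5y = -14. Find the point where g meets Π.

(1, 3, 0)

Substitute r = (-11, -12, -12) + t(-4, -5, -4) into the plane: 49 + 21t = -14, so t = -3.
Intersection: (-11, -12, -12) + (-3)·(-4, -5, -4) = (1, 3, 0).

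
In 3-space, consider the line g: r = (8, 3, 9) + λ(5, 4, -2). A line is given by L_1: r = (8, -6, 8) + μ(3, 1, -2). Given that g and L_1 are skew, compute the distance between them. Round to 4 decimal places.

Common perpendicular direction n = (5, 4, -2) × (3, 1, -2) = (-6, 4, -7).
With w = (8, -6, 8) − (8, 3, 9) = (0, -9, -1), w · n = -29.
Distance = |w · n| / |n| = |-29| / √101 ≈ 2.8856.

2.8856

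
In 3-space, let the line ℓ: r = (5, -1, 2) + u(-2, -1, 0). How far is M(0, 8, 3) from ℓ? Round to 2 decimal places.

10.33

Taking (5, -1, 2) on ℓ with direction v = (-2, -1, 0): w = M − (5, -1, 2) = (-5, 9, 1), and w × v = (1, -2, 23).
Distance = |w × v| / |v| = √534 / √5 ≈ 10.33.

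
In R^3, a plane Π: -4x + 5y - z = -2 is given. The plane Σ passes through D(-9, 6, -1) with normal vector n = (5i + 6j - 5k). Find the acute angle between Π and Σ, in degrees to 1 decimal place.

75.5

Σ: n·r = n·D gives 5x + 6y - 5z = -4.
cos θ = |n₁·n₂| / (|n₁||n₂|) = |15| / (√42 · √86).
θ = arccos(0.24958) ≈ 75.5°.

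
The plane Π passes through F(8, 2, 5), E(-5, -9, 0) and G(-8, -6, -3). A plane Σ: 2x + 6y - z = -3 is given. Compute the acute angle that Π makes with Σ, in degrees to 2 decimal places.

87.61

FE = (-13, -11, -5), FG = (-16, -8, -8); a normal to Π is FE × FG = (48, -24, -72).
Using F: Π has equation 48x - 24y - 72z = -24.
cos θ = |n₁·n₂| / (|n₁||n₂|) = |24| / (√8064 · √41).
θ = arccos(0.04174) ≈ 87.61°.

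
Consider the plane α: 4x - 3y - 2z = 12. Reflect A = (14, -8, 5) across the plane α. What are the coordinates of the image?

λ = (n·A − d)/|n|² = (70 − 12)/29 = 2.
Reflection = A − 2λn = (14, -8, 5) − 4·(4, -3, -2) = (-2, 4, 13).

(-2, 4, 13)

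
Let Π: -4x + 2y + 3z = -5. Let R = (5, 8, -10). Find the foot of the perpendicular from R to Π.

Foot = R − λn with λ = (n·R − d)/|n|² = (-34 − (-5))/29 = -1.
Foot = (5, 8, -10) − (-1)·(-4, 2, 3) = (1, 10, -7).

(1, 10, -7)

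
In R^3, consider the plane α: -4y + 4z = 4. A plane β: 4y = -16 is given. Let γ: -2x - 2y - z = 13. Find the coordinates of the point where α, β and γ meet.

Solving the 3×3 linear system -4y + 4z = 4, 4y = -16, -2x - 2y - z = 13 (e.g. by elimination or Cramer's rule, determinant = 32) gives (-1, -4, -3).

(-1, -4, -3)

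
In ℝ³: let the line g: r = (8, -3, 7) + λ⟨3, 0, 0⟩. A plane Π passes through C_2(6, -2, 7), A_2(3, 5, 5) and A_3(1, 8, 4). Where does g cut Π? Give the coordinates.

(5, -3, 7)

C_2A_2 = (-3, 7, -2), C_2A_3 = (-5, 10, -3); a normal to Π is C_2A_2 × C_2A_3 = (-1, 1, 5).
Using C_2: Π has equation -x + y + 5z = 27.
Substitute r = (8, -3, 7) + t(3, 0, 0) into the plane: 24 + (-3)t = 27, so t = -1.
Intersection: (8, -3, 7) + (-1)·(3, 0, 0) = (5, -3, 7).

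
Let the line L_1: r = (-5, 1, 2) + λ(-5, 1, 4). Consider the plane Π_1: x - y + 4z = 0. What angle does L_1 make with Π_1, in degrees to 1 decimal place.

21.3

sin θ = |n·v| / (|n||v|) = |10| / (√18 · √42) = 0.36370.
θ ≈ 21.3°.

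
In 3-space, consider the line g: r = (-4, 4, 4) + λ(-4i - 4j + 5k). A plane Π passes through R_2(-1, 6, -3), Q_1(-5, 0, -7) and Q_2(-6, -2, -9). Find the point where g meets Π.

(0, 8, -1)

R_2Q_1 = (-4, -6, -4), R_2Q_2 = (-5, -8, -6); a normal to Π is R_2Q_1 × R_2Q_2 = (4, -4, 2).
Using R_2: Π has equation 4x - 4y + 2z = -34.
Substitute r = (-4, 4, 4) + t(-4, -4, 5) into the plane: -24 + 10t = -34, so t = -1.
Intersection: (-4, 4, 4) + (-1)·(-4, -4, 5) = (0, 8, -1).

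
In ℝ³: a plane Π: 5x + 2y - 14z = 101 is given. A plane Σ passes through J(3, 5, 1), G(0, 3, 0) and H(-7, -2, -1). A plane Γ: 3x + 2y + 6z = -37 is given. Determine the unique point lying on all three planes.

JG = (-3, -2, -1), JH = (-10, -7, -2); a normal to Σ is JG × JH = (-3, 4, 1).
Using J: Σ has equation -3x + 4y + z = 12.
Solving the 3×3 linear system 5x + 2y - 14z = 101, -3x + 4y + z = 12, 3x + 2y + 6z = -37 (e.g. by elimination or Cramer's rule, determinant = 404) gives (-1, 4, -7).

(-1, 4, -7)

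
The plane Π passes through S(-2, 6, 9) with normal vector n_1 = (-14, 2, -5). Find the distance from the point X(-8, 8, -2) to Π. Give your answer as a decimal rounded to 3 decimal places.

Π: n_1·r = n_1·S gives -14x + 2y - 5z = -5.
n·X − d = (-14)·(-8) + (2)·(8) + (-5)·(-2) − (-5) = 143; |n| = √225.
Distance = |143| / √225 = 143/√225 ≈ 9.533.

9.533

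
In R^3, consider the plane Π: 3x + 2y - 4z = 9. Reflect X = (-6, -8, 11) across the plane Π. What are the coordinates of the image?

λ = (n·X − d)/|n|² = (-78 − 9)/29 = -3.
Reflection = X − 2λn = (-6, -8, 11) − (-6)·(3, 2, -4) = (12, 4, -13).

(12, 4, -13)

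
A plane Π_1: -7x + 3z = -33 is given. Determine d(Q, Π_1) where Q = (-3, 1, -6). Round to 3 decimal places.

4.727

n·Q − d = (-7)·(-3) + (0)·(1) + (3)·(-6) − (-33) = 36; |n| = √58.
Distance = |36| / √58 = 36/√58 ≈ 4.727.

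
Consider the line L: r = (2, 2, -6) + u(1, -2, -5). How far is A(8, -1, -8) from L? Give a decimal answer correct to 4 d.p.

Taking (2, 2, -6) on L with direction v = (1, -2, -5): w = A − (2, 2, -6) = (6, -3, -2), and w × v = (11, 28, -9).
Distance = |w × v| / |v| = √986 / √30 ≈ 5.7329.

5.7329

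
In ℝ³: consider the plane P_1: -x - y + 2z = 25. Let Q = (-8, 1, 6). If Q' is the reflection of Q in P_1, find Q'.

(-10, -1, 10)

λ = (n·Q − d)/|n|² = (19 − 25)/6 = -1.
Reflection = Q − 2λn = (-8, 1, 6) − (-2)·(-1, -1, 2) = (-10, -1, 10).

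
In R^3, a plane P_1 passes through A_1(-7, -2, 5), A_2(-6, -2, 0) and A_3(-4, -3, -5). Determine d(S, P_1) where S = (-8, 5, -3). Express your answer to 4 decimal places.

3.0806

A_1A_2 = (1, 0, -5), A_1A_3 = (3, -1, -10); a normal to P_1 is A_1A_2 × A_1A_3 = (-5, -5, -1).
Using A_1: P_1 has equation -5x - 5y - z = 40.
n·S − d = (-5)·(-8) + (-5)·(5) + (-1)·(-3) − 40 = -22; |n| = √51.
Distance = |-22| / √51 = 22/√51 ≈ 3.0806.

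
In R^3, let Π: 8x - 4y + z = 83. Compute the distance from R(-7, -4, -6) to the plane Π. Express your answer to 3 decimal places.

14.333

n·R − d = (8)·(-7) + (-4)·(-4) + (1)·(-6) − 83 = -129; |n| = √81.
Distance = |-129| / √81 = 129/√81 ≈ 14.333.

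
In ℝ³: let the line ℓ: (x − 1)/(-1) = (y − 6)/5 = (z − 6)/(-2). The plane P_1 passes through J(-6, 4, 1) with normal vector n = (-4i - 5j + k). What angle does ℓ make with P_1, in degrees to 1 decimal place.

40.4

ℓ has direction (-1, 5, -2) through (1, 6, 6).
P_1: n·r = n·J gives -4x - 5y + z = 5.
sin θ = |n·v| / (|n||v|) = |-23| / (√42 · √30) = 0.64795.
θ ≈ 40.4°.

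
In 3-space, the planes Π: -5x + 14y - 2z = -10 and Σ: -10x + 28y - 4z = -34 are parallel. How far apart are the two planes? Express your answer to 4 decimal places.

0.4667

Rescale Σ by 1/2: -5x + 14y - 2z = -17. Then distance = |-10 − (-17)| / √225 ≈ 0.4667.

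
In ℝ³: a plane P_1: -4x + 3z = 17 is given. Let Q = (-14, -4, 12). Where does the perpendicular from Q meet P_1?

(-2, -4, 3)

Foot = Q − λn with λ = (n·Q − d)/|n|² = (92 − 17)/25 = 3.
Foot = (-14, -4, 12) − 3·(-4, 0, 3) = (-2, -4, 3).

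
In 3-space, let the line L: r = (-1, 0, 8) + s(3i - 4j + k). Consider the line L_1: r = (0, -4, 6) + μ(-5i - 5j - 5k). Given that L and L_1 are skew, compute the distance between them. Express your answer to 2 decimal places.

Common perpendicular direction n = (3, -4, 1) × (-5, -5, -5) = (25, 10, -35).
With w = (0, -4, 6) − (-1, 0, 8) = (1, -4, -2), w · n = 55.
Distance = |w · n| / |n| = |55| / √1950 ≈ 1.25.

1.25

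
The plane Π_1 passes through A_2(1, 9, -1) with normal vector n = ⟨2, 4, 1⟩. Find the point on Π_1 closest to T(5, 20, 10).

Π_1: n·r = n·A_2 gives 2x + 4y + z = 37.
Foot = T − λn with λ = (n·T − d)/|n|² = (100 − 37)/21 = 3.
Foot = (5, 20, 10) − 3·(2, 4, 1) = (-1, 8, 7).

(-1, 8, 7)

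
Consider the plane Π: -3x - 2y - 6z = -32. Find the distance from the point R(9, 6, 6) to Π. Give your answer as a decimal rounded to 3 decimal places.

n·R − d = (-3)·(9) + (-2)·(6) + (-6)·(6) − (-32) = -43; |n| = √49.
Distance = |-43| / √49 = 43/√49 ≈ 6.143.

6.143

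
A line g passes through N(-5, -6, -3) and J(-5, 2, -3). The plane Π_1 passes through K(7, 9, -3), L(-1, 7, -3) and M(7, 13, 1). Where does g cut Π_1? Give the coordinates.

A direction vector for g is J − N = (0, 8, 0).
KL = (-8, -2, 0), KM = (0, 4, 4); a normal to Π_1 is KL × KM = (-8, 32, -32).
Using K: Π_1 has equation -8x + 32y - 32z = 328.
Substitute r = (-5, -6, -3) + t(0, 8, 0) into the plane: -56 + 256t = 328, so t = 3/2.
Intersection: (-5, -6, -3) + (3/2)·(0, 8, 0) = (-5, 6, -3).

(-5, 6, -3)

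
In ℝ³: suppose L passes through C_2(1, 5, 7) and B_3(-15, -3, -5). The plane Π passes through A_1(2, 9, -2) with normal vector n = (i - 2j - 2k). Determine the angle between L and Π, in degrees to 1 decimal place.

A direction vector for L is B_3 − C_2 = (-16, -8, -12).
Π: n·r = n·A_1 gives x - 2y - 2z = -12.
sin θ = |n·v| / (|n||v|) = |24| / (√9 · √464) = 0.37139.
θ ≈ 21.8°.

21.8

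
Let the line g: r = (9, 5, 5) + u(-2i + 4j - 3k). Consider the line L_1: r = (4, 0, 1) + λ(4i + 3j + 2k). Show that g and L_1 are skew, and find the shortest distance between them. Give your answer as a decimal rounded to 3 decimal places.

Common perpendicular direction n = (-2, 4, -3) × (4, 3, 2) = (17, -8, -22).
With w = (4, 0, 1) − (9, 5, 5) = (-5, -5, -4), w · n = 43.
Since n ≠ 0 the lines are not parallel, and w · n = 43 ≠ 0 so they do not intersect; hence they are skew.
Distance = |w · n| / |n| = |43| / √837 ≈ 1.486.

1.486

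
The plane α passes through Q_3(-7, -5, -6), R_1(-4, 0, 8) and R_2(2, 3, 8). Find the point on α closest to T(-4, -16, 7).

Q_3R_1 = (3, 5, 14), Q_3R_2 = (9, 8, 14); a normal to α is Q_3R_1 × Q_3R_2 = (-42, 84, -21).
Using Q_3: α has equation -42x + 84y - 21z = 0.
Foot = T − λn with λ = (n·T − d)/|n|² = (-1323 − 0)/9261 = -1/7.
Foot = (-4, -16, 7) − (-1/7)·(-42, 84, -21) = (-10, -4, 4).

(-10, -4, 4)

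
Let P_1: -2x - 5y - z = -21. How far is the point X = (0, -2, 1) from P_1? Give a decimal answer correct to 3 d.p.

n·X − d = (-2)·(0) + (-5)·(-2) + (-1)·(1) − (-21) = 30; |n| = √30.
Distance = |30| / √30 = 30/√30 ≈ 5.477.

5.477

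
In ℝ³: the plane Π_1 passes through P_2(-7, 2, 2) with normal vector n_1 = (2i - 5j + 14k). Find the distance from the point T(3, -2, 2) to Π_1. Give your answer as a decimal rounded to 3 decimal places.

Π_1: n_1·r = n_1·P_2 gives 2x - 5y + 14z = 4.
n·T − d = (2)·(3) + (-5)·(-2) + (14)·(2) − 4 = 40; |n| = √225.
Distance = |40| / √225 = 40/√225 ≈ 2.667.

2.667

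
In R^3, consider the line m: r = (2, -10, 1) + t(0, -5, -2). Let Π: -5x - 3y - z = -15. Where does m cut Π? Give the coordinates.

(2, 0, 5)

Substitute r = (2, -10, 1) + t(0, -5, -2) into the plane: 19 + 17t = -15, so t = -2.
Intersection: (2, -10, 1) + (-2)·(0, -5, -2) = (2, 0, 5).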